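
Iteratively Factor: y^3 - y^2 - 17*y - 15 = (y + 1)*(y^2 - 2*y - 15) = (y + 1)*(y + 3)*(y - 5)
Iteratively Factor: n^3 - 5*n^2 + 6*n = (n - 3)*(n^2 - 2*n) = n*(n - 3)*(n - 2)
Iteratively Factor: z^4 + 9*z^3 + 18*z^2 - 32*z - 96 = (z + 4)*(z^3 + 5*z^2 - 2*z - 24) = (z + 3)*(z + 4)*(z^2 + 2*z - 8) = (z + 3)*(z + 4)^2*(z - 2)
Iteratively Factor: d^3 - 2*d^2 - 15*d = (d + 3)*(d^2 - 5*d) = (d - 5)*(d + 3)*(d)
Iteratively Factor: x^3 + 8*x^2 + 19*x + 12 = (x + 3)*(x^2 + 5*x + 4) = (x + 3)*(x + 4)*(x + 1)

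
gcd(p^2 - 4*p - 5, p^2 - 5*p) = p - 5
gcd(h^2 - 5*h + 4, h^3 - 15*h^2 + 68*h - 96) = h - 4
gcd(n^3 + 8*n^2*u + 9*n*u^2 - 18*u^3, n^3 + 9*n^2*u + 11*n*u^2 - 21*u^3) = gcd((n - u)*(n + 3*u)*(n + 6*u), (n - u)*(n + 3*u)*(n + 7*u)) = -n^2 - 2*n*u + 3*u^2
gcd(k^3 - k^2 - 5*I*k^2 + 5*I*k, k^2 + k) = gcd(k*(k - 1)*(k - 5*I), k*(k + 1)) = k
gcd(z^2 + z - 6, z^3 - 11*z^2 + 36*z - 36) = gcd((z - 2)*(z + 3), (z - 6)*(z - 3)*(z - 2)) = z - 2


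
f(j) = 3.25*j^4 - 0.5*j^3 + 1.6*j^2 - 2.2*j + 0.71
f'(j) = 13.0*j^3 - 1.5*j^2 + 3.2*j - 2.2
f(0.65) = 0.40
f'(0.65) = 2.82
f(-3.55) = 567.23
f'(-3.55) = -614.07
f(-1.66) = 35.74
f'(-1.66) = -71.11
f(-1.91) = 57.49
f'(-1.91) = -104.37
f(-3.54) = 561.11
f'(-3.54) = -609.03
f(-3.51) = 543.07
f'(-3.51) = -594.08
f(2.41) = 107.34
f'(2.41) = 178.77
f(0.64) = 0.37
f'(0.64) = 2.64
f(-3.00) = 298.46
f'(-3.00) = -376.30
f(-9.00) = 21837.86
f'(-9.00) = -9629.50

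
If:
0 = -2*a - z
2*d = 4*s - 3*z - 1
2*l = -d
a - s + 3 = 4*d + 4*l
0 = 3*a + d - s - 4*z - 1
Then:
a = 7/130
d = 15/13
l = -15/26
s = 97/130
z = -7/65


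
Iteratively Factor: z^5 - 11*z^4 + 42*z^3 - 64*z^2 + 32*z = (z)*(z^4 - 11*z^3 + 42*z^2 - 64*z + 32) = z*(z - 4)*(z^3 - 7*z^2 + 14*z - 8) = z*(z - 4)*(z - 2)*(z^2 - 5*z + 4) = z*(z - 4)*(z - 2)*(z - 1)*(z - 4)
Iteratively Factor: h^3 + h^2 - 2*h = (h + 2)*(h^2 - h) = h*(h + 2)*(h - 1)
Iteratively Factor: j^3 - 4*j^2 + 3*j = (j - 1)*(j^2 - 3*j) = j*(j - 1)*(j - 3)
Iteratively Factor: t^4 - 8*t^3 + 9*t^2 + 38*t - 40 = (t - 4)*(t^3 - 4*t^2 - 7*t + 10) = (t - 4)*(t + 2)*(t^2 - 6*t + 5) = (t - 4)*(t - 1)*(t + 2)*(t - 5)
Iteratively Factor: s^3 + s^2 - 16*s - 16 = (s + 1)*(s^2 - 16) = (s - 4)*(s + 1)*(s + 4)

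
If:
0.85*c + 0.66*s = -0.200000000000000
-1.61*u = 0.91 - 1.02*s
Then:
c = -1.22560553633218*u - 0.9280276816609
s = 1.57843137254902*u + 0.892156862745098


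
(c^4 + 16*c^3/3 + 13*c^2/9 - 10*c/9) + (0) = c^4 + 16*c^3/3 + 13*c^2/9 - 10*c/9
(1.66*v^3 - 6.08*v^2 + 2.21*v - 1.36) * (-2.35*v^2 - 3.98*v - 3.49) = -3.901*v^5 + 7.6812*v^4 + 13.2115*v^3 + 15.6194*v^2 - 2.3001*v + 4.7464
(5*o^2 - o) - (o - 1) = 5*o^2 - 2*o + 1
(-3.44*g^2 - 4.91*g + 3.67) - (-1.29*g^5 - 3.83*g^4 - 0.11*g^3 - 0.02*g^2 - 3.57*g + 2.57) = 1.29*g^5 + 3.83*g^4 + 0.11*g^3 - 3.42*g^2 - 1.34*g + 1.1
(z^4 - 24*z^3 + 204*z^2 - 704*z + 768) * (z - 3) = z^5 - 27*z^4 + 276*z^3 - 1316*z^2 + 2880*z - 2304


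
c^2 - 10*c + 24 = (c - 6)*(c - 4)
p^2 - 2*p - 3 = (p - 3)*(p + 1)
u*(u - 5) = u^2 - 5*u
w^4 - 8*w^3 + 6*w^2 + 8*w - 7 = (w - 7)*(w - 1)^2*(w + 1)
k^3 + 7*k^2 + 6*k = k*(k + 1)*(k + 6)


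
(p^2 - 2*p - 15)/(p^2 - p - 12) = (p - 5)/(p - 4)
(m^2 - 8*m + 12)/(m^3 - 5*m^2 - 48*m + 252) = (m - 2)/(m^2 + m - 42)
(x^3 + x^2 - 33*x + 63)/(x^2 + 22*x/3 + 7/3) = 3*(x^2 - 6*x + 9)/(3*x + 1)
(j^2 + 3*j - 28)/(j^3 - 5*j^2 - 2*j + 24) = (j + 7)/(j^2 - j - 6)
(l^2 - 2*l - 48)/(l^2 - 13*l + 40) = (l + 6)/(l - 5)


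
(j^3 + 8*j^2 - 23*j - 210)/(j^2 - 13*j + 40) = (j^2 + 13*j + 42)/(j - 8)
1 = 1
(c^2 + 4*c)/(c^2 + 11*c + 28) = c/(c + 7)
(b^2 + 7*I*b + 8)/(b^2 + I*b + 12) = (b^2 + 7*I*b + 8)/(b^2 + I*b + 12)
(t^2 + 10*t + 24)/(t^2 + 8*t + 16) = (t + 6)/(t + 4)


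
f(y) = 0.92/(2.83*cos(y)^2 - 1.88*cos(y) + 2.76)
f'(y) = 0.92*(5.66*sin(y)*cos(y) - 1.88*sin(y))/(2.83*cos(y)^2 - 1.88*cos(y) + 2.76)^2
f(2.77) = 0.13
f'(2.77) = -0.05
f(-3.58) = 0.14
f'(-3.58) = -0.06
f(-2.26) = 0.18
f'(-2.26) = 0.15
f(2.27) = 0.18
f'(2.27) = -0.15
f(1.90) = 0.25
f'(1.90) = -0.24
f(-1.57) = 0.33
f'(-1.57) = 0.23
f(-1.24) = 0.38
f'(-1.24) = 0.01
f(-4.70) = 0.33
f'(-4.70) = -0.23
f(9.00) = 0.13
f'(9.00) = -0.06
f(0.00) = 0.25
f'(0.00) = 0.00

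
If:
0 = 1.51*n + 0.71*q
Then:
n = -0.470198675496689*q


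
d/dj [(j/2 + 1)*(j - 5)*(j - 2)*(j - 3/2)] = 2*j^3 - 39*j^2/4 + 7*j/2 + 13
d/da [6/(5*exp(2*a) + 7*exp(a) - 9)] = (-60*exp(a) - 42)*exp(a)/(5*exp(2*a) + 7*exp(a) - 9)^2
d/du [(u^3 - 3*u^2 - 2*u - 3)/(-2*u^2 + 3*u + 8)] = (-2*u^4 + 6*u^3 + 11*u^2 - 60*u - 7)/(4*u^4 - 12*u^3 - 23*u^2 + 48*u + 64)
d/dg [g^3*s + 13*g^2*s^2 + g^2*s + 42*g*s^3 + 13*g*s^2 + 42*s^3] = s*(3*g^2 + 26*g*s + 2*g + 42*s^2 + 13*s)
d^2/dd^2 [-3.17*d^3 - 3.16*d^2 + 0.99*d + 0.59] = -19.02*d - 6.32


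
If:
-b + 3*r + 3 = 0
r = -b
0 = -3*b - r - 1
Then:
No Solution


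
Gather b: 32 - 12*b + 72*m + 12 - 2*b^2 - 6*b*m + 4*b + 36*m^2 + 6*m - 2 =-2*b^2 + b*(-6*m - 8) + 36*m^2 + 78*m + 42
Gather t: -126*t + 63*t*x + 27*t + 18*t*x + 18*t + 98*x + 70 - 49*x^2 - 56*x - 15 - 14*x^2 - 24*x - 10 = t*(81*x - 81) - 63*x^2 + 18*x + 45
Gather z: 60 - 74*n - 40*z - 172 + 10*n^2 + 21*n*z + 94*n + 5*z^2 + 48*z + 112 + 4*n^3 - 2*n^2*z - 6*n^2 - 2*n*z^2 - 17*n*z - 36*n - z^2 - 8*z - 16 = 4*n^3 + 4*n^2 - 16*n + z^2*(4 - 2*n) + z*(-2*n^2 + 4*n) - 16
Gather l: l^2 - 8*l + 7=l^2 - 8*l + 7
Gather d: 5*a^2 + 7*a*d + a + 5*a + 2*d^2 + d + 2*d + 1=5*a^2 + 6*a + 2*d^2 + d*(7*a + 3) + 1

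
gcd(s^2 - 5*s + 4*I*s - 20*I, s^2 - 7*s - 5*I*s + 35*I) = 1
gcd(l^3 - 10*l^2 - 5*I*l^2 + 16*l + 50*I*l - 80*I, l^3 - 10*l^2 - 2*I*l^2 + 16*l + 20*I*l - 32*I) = l^2 - 10*l + 16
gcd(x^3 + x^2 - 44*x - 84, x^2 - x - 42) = x^2 - x - 42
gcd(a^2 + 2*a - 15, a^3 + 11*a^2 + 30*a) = a + 5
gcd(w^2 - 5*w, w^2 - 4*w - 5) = w - 5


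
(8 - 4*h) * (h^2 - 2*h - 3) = -4*h^3 + 16*h^2 - 4*h - 24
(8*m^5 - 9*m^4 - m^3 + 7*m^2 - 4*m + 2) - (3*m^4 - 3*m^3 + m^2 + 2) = 8*m^5 - 12*m^4 + 2*m^3 + 6*m^2 - 4*m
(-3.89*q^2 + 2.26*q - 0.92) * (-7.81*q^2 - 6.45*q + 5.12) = 30.3809*q^4 + 7.43990000000001*q^3 - 27.3086*q^2 + 17.5052*q - 4.7104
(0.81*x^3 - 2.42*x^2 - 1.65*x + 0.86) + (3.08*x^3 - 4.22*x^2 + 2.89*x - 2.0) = 3.89*x^3 - 6.64*x^2 + 1.24*x - 1.14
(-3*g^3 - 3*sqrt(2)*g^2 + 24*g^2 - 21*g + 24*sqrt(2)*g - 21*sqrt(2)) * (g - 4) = -3*g^4 - 3*sqrt(2)*g^3 + 36*g^3 - 117*g^2 + 36*sqrt(2)*g^2 - 117*sqrt(2)*g + 84*g + 84*sqrt(2)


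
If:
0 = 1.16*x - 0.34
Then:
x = 0.29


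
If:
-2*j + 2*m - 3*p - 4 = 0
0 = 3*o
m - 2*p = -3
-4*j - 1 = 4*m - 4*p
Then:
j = -29/12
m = 22/3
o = 0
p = 31/6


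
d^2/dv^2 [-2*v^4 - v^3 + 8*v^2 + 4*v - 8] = -24*v^2 - 6*v + 16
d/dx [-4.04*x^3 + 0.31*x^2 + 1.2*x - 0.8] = -12.12*x^2 + 0.62*x + 1.2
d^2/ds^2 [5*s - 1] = 0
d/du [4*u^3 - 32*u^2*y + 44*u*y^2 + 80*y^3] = 12*u^2 - 64*u*y + 44*y^2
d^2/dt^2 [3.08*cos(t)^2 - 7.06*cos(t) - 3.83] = 7.06*cos(t) - 6.16*cos(2*t)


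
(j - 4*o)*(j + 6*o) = j^2 + 2*j*o - 24*o^2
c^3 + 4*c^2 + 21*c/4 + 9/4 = (c + 1)*(c + 3/2)^2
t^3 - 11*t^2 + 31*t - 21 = (t - 7)*(t - 3)*(t - 1)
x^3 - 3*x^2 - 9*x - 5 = (x - 5)*(x + 1)^2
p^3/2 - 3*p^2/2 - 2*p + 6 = (p/2 + 1)*(p - 3)*(p - 2)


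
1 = 1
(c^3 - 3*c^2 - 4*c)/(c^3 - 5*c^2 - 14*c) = (-c^2 + 3*c + 4)/(-c^2 + 5*c + 14)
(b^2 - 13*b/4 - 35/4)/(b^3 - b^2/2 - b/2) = (-4*b^2 + 13*b + 35)/(2*b*(-2*b^2 + b + 1))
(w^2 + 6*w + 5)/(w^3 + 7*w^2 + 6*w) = (w + 5)/(w*(w + 6))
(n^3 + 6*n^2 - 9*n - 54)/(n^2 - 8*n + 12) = (n^3 + 6*n^2 - 9*n - 54)/(n^2 - 8*n + 12)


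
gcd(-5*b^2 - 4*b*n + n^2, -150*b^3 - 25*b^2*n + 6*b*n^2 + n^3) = 5*b - n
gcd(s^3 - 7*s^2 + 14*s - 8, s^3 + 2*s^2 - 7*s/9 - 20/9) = s - 1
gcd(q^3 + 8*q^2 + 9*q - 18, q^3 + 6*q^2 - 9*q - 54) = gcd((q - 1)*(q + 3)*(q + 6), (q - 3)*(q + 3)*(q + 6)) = q^2 + 9*q + 18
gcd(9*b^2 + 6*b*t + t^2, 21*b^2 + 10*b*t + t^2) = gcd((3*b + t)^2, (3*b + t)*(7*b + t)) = 3*b + t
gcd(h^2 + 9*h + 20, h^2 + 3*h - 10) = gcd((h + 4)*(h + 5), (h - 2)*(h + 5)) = h + 5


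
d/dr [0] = 0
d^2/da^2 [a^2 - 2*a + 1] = 2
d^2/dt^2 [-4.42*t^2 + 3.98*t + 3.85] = -8.84000000000000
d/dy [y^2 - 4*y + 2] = 2*y - 4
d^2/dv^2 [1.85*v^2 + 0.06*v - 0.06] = 3.70000000000000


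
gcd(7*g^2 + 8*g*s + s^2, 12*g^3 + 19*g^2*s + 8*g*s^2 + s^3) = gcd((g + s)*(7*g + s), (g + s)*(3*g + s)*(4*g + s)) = g + s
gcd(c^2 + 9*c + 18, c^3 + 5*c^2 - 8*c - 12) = c + 6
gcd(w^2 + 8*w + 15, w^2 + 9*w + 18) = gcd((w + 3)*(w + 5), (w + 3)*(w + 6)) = w + 3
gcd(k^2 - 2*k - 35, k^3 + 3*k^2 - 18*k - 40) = k + 5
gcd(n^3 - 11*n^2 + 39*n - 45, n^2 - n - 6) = n - 3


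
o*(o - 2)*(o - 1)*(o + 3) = o^4 - 7*o^2 + 6*o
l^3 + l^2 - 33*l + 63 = (l - 3)^2*(l + 7)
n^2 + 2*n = n*(n + 2)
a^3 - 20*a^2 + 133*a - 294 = (a - 7)^2*(a - 6)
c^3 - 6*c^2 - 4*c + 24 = (c - 6)*(c - 2)*(c + 2)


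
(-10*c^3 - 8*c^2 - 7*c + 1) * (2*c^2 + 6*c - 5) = -20*c^5 - 76*c^4 - 12*c^3 + 41*c - 5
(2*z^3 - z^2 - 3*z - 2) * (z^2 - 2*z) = 2*z^5 - 5*z^4 - z^3 + 4*z^2 + 4*z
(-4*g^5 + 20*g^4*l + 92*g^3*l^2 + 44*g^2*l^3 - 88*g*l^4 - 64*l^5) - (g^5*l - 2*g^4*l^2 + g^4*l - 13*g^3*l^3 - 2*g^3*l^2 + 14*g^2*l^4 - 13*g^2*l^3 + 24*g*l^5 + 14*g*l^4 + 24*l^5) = -g^5*l - 4*g^5 + 2*g^4*l^2 + 19*g^4*l + 13*g^3*l^3 + 94*g^3*l^2 - 14*g^2*l^4 + 57*g^2*l^3 - 24*g*l^5 - 102*g*l^4 - 88*l^5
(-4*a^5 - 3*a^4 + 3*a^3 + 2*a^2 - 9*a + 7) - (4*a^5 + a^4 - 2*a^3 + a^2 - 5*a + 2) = -8*a^5 - 4*a^4 + 5*a^3 + a^2 - 4*a + 5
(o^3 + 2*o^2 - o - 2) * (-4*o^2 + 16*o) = -4*o^5 + 8*o^4 + 36*o^3 - 8*o^2 - 32*o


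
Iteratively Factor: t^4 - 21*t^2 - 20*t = (t)*(t^3 - 21*t - 20) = t*(t - 5)*(t^2 + 5*t + 4) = t*(t - 5)*(t + 1)*(t + 4)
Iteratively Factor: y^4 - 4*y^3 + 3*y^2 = (y)*(y^3 - 4*y^2 + 3*y) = y*(y - 1)*(y^2 - 3*y) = y*(y - 3)*(y - 1)*(y)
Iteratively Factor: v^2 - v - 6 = (v - 3)*(v + 2)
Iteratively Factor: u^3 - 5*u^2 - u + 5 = (u - 5)*(u^2 - 1) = (u - 5)*(u - 1)*(u + 1)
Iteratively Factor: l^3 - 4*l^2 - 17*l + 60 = (l + 4)*(l^2 - 8*l + 15) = (l - 3)*(l + 4)*(l - 5)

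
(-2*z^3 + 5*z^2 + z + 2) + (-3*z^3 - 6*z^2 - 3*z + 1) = -5*z^3 - z^2 - 2*z + 3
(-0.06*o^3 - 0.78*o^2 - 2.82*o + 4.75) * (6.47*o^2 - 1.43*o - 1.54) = -0.3882*o^5 - 4.9608*o^4 - 17.0376*o^3 + 35.9663*o^2 - 2.4497*o - 7.315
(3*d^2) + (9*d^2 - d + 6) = 12*d^2 - d + 6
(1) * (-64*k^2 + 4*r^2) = -64*k^2 + 4*r^2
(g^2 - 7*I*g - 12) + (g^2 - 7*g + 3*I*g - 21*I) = 2*g^2 - 7*g - 4*I*g - 12 - 21*I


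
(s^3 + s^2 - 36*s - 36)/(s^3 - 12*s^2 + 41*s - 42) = (s^3 + s^2 - 36*s - 36)/(s^3 - 12*s^2 + 41*s - 42)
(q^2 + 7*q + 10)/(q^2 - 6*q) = (q^2 + 7*q + 10)/(q*(q - 6))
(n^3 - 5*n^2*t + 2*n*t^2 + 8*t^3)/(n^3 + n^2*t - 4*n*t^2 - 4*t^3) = (n - 4*t)/(n + 2*t)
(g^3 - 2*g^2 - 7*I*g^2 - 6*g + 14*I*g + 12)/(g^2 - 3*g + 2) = (g^2 - 7*I*g - 6)/(g - 1)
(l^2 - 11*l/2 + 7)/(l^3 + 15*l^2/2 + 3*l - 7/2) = (2*l^2 - 11*l + 14)/(2*l^3 + 15*l^2 + 6*l - 7)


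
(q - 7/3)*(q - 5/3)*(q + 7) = q^3 + 3*q^2 - 217*q/9 + 245/9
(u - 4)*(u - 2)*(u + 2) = u^3 - 4*u^2 - 4*u + 16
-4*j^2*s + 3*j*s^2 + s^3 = s*(-j + s)*(4*j + s)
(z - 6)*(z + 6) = z^2 - 36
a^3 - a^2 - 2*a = a*(a - 2)*(a + 1)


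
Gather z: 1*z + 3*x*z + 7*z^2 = 7*z^2 + z*(3*x + 1)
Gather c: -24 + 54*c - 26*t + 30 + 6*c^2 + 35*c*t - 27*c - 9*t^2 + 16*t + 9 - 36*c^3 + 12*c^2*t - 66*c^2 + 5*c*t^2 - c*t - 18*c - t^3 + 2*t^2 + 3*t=-36*c^3 + c^2*(12*t - 60) + c*(5*t^2 + 34*t + 9) - t^3 - 7*t^2 - 7*t + 15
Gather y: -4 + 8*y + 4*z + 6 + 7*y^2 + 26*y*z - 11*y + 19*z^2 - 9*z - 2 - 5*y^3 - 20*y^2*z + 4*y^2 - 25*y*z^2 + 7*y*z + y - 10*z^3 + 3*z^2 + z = -5*y^3 + y^2*(11 - 20*z) + y*(-25*z^2 + 33*z - 2) - 10*z^3 + 22*z^2 - 4*z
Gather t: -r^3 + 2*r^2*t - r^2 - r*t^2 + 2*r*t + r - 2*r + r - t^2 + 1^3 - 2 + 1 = -r^3 - r^2 + t^2*(-r - 1) + t*(2*r^2 + 2*r)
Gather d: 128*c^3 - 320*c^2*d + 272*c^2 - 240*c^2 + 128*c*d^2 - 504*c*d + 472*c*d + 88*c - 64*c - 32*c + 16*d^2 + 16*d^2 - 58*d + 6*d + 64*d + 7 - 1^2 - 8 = 128*c^3 + 32*c^2 - 8*c + d^2*(128*c + 32) + d*(-320*c^2 - 32*c + 12) - 2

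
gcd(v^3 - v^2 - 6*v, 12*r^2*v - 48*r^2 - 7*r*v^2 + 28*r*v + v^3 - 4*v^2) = 1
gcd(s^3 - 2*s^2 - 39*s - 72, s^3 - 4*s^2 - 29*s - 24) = s^2 - 5*s - 24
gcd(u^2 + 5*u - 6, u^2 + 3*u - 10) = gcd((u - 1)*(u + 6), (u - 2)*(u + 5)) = 1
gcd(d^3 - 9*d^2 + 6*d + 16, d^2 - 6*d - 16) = d - 8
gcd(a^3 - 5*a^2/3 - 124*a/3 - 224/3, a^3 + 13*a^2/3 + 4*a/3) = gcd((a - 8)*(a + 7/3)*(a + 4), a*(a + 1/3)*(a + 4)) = a + 4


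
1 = 1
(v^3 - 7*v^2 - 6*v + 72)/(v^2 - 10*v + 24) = v + 3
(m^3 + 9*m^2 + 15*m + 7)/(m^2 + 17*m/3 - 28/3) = 3*(m^2 + 2*m + 1)/(3*m - 4)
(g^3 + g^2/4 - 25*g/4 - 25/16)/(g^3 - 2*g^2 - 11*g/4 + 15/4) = (8*g^2 + 22*g + 5)/(4*(2*g^2 + g - 3))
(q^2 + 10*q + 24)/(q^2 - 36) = (q + 4)/(q - 6)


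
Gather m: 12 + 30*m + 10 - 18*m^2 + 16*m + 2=-18*m^2 + 46*m + 24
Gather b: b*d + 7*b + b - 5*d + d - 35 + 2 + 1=b*(d + 8) - 4*d - 32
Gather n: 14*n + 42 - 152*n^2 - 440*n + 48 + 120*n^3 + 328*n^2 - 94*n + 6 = 120*n^3 + 176*n^2 - 520*n + 96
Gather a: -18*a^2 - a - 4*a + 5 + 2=-18*a^2 - 5*a + 7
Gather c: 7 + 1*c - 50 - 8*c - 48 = -7*c - 91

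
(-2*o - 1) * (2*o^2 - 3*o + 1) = -4*o^3 + 4*o^2 + o - 1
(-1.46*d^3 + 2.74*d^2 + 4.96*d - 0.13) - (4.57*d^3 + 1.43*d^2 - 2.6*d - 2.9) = -6.03*d^3 + 1.31*d^2 + 7.56*d + 2.77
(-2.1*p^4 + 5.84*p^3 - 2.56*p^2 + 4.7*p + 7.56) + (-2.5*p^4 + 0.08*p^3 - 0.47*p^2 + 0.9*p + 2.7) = -4.6*p^4 + 5.92*p^3 - 3.03*p^2 + 5.6*p + 10.26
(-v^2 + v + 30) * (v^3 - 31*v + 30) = -v^5 + v^4 + 61*v^3 - 61*v^2 - 900*v + 900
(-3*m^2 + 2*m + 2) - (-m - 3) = -3*m^2 + 3*m + 5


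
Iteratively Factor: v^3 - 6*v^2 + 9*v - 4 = (v - 1)*(v^2 - 5*v + 4) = (v - 1)^2*(v - 4)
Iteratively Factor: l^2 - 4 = (l - 2)*(l + 2)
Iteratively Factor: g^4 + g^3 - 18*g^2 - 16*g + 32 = (g - 4)*(g^3 + 5*g^2 + 2*g - 8) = (g - 4)*(g + 2)*(g^2 + 3*g - 4) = (g - 4)*(g + 2)*(g + 4)*(g - 1)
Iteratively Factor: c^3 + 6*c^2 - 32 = (c + 4)*(c^2 + 2*c - 8) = (c - 2)*(c + 4)*(c + 4)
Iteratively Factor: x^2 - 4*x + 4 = (x - 2)*(x - 2)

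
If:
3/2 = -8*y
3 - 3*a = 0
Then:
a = 1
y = -3/16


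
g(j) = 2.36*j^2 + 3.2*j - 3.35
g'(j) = 4.72*j + 3.2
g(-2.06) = 0.07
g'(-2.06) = -6.52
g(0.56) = -0.82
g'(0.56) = 5.84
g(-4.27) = 26.02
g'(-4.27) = -16.95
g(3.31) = 33.10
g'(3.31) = 18.82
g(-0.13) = -3.73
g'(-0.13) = 2.59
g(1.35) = 5.27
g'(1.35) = 9.57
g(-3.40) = 13.05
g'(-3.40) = -12.85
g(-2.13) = 0.54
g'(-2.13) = -6.85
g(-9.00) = 159.01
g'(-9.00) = -39.28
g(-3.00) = 8.29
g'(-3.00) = -10.96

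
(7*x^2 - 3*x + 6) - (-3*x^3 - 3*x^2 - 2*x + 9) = 3*x^3 + 10*x^2 - x - 3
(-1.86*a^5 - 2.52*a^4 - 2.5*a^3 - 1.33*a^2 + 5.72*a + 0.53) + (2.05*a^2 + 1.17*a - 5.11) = -1.86*a^5 - 2.52*a^4 - 2.5*a^3 + 0.72*a^2 + 6.89*a - 4.58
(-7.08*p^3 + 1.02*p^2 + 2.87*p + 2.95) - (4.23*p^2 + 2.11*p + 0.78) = -7.08*p^3 - 3.21*p^2 + 0.76*p + 2.17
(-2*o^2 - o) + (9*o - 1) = -2*o^2 + 8*o - 1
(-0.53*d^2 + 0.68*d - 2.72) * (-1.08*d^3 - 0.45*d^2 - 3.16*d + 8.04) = 0.5724*d^5 - 0.4959*d^4 + 4.3064*d^3 - 5.186*d^2 + 14.0624*d - 21.8688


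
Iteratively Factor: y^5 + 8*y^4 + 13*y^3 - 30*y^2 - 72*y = (y + 3)*(y^4 + 5*y^3 - 2*y^2 - 24*y) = y*(y + 3)*(y^3 + 5*y^2 - 2*y - 24) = y*(y - 2)*(y + 3)*(y^2 + 7*y + 12) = y*(y - 2)*(y + 3)*(y + 4)*(y + 3)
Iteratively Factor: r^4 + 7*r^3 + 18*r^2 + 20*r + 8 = (r + 2)*(r^3 + 5*r^2 + 8*r + 4) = (r + 2)^2*(r^2 + 3*r + 2) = (r + 1)*(r + 2)^2*(r + 2)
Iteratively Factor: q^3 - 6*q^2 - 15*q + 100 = (q - 5)*(q^2 - q - 20) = (q - 5)^2*(q + 4)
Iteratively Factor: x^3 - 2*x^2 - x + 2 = (x - 2)*(x^2 - 1) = (x - 2)*(x + 1)*(x - 1)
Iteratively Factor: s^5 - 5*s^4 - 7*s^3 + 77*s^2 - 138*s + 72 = (s - 1)*(s^4 - 4*s^3 - 11*s^2 + 66*s - 72) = (s - 2)*(s - 1)*(s^3 - 2*s^2 - 15*s + 36) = (s - 3)*(s - 2)*(s - 1)*(s^2 + s - 12) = (s - 3)^2*(s - 2)*(s - 1)*(s + 4)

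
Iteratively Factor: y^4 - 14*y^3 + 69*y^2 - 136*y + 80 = (y - 1)*(y^3 - 13*y^2 + 56*y - 80) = (y - 5)*(y - 1)*(y^2 - 8*y + 16) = (y - 5)*(y - 4)*(y - 1)*(y - 4)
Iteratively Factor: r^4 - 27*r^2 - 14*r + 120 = (r - 5)*(r^3 + 5*r^2 - 2*r - 24) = (r - 5)*(r + 3)*(r^2 + 2*r - 8) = (r - 5)*(r + 3)*(r + 4)*(r - 2)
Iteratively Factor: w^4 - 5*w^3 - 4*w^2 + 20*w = (w - 2)*(w^3 - 3*w^2 - 10*w) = (w - 2)*(w + 2)*(w^2 - 5*w) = (w - 5)*(w - 2)*(w + 2)*(w)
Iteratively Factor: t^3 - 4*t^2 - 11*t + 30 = (t - 2)*(t^2 - 2*t - 15) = (t - 5)*(t - 2)*(t + 3)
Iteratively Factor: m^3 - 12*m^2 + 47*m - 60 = (m - 4)*(m^2 - 8*m + 15) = (m - 4)*(m - 3)*(m - 5)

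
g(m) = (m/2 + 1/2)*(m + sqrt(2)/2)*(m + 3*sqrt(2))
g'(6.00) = 93.67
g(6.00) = 240.44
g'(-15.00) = 252.23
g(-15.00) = -1076.28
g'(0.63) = 8.32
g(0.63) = 5.31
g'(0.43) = 6.81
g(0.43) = 3.80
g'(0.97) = 11.16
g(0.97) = 8.61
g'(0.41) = 6.67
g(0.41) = 3.66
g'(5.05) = 72.27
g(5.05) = 161.83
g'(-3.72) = 2.60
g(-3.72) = 2.14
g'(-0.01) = 3.92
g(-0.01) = 1.46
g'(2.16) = 23.82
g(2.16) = 29.00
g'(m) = (m/2 + 1/2)*(m + sqrt(2)/2) + (m/2 + 1/2)*(m + 3*sqrt(2)) + (m + sqrt(2)/2)*(m + 3*sqrt(2))/2 = 3*m^2/2 + m + 7*sqrt(2)*m/2 + 3/2 + 7*sqrt(2)/4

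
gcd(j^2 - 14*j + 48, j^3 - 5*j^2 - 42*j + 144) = j - 8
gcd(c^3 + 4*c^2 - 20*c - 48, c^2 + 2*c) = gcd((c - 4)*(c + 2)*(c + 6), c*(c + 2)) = c + 2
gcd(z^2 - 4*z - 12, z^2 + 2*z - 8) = 1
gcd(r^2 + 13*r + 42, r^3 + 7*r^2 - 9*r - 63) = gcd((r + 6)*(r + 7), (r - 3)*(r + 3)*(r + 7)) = r + 7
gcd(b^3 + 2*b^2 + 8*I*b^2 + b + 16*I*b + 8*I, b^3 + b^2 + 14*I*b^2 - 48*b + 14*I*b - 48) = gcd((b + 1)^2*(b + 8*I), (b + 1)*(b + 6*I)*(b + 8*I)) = b^2 + b*(1 + 8*I) + 8*I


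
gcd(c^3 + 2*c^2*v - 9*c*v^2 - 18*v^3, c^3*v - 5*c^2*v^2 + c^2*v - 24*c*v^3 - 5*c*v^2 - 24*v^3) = c + 3*v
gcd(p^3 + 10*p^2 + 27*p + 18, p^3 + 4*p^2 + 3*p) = p^2 + 4*p + 3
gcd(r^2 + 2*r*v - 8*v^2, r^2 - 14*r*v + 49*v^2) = 1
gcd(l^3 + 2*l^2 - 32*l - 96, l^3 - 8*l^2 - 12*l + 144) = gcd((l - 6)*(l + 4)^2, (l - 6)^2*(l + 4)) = l^2 - 2*l - 24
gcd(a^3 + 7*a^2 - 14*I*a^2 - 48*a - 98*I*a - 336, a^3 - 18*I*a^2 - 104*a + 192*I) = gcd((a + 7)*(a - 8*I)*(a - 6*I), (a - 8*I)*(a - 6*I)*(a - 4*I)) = a^2 - 14*I*a - 48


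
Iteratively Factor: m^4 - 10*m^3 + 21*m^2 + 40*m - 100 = (m - 2)*(m^3 - 8*m^2 + 5*m + 50) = (m - 5)*(m - 2)*(m^2 - 3*m - 10) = (m - 5)^2*(m - 2)*(m + 2)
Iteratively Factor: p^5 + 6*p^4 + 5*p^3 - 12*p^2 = (p)*(p^4 + 6*p^3 + 5*p^2 - 12*p) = p*(p + 3)*(p^3 + 3*p^2 - 4*p) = p*(p - 1)*(p + 3)*(p^2 + 4*p) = p^2*(p - 1)*(p + 3)*(p + 4)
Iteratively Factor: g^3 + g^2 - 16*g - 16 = (g + 4)*(g^2 - 3*g - 4) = (g - 4)*(g + 4)*(g + 1)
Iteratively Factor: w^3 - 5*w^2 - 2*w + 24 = (w - 4)*(w^2 - w - 6) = (w - 4)*(w + 2)*(w - 3)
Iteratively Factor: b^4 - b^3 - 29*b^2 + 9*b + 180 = (b - 3)*(b^3 + 2*b^2 - 23*b - 60) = (b - 3)*(b + 3)*(b^2 - b - 20) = (b - 5)*(b - 3)*(b + 3)*(b + 4)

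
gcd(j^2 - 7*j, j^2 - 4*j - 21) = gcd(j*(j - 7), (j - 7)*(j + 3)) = j - 7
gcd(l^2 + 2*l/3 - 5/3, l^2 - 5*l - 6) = 1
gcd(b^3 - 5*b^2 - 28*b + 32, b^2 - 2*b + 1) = b - 1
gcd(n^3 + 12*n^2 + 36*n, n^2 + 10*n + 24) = n + 6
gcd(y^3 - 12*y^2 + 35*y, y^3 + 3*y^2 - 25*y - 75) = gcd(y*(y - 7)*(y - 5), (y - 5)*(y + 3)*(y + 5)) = y - 5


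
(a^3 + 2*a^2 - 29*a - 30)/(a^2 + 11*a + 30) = (a^2 - 4*a - 5)/(a + 5)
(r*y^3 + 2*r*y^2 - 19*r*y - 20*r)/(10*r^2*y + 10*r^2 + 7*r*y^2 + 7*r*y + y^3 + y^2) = r*(y^2 + y - 20)/(10*r^2 + 7*r*y + y^2)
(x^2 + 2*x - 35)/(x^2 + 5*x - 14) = (x - 5)/(x - 2)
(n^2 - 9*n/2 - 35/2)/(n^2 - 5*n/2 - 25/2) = (n - 7)/(n - 5)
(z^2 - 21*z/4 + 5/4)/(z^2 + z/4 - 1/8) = 2*(z - 5)/(2*z + 1)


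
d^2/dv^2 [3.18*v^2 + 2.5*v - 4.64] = 6.36000000000000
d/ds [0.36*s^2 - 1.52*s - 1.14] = 0.72*s - 1.52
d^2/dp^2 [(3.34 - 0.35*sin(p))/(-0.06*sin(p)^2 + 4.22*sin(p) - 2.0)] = (-0.00126*sin(p)^5 - 0.040524*sin(p)^4 - 2.282544*sin(p)^3 + 54.850712*sin(p)^2 + 31.611728*sin(p) - 112.250512)/(0.000216*sin(p)^6 - 0.045576*sin(p)^5 + 3.227112*sin(p)^4 - 78.189848*sin(p)^3 + 107.5704*sin(p)^2 - 50.64*sin(p) + 8.0)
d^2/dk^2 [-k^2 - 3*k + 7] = -2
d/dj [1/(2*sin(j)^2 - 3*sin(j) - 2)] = (3 - 4*sin(j))*cos(j)/(3*sin(j) + cos(2*j) + 1)^2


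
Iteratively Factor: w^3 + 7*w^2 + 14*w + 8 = (w + 1)*(w^2 + 6*w + 8) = (w + 1)*(w + 2)*(w + 4)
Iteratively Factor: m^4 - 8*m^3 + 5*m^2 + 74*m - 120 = (m + 3)*(m^3 - 11*m^2 + 38*m - 40) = (m - 2)*(m + 3)*(m^2 - 9*m + 20) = (m - 5)*(m - 2)*(m + 3)*(m - 4)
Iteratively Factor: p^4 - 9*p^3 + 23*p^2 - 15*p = (p - 1)*(p^3 - 8*p^2 + 15*p) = p*(p - 1)*(p^2 - 8*p + 15) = p*(p - 5)*(p - 1)*(p - 3)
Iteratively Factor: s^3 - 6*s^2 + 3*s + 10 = (s - 5)*(s^2 - s - 2) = (s - 5)*(s + 1)*(s - 2)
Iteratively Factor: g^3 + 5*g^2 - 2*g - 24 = (g + 3)*(g^2 + 2*g - 8) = (g - 2)*(g + 3)*(g + 4)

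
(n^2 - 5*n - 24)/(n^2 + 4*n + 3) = (n - 8)/(n + 1)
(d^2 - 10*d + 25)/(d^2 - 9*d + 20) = (d - 5)/(d - 4)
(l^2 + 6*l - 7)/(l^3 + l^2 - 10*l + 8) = (l + 7)/(l^2 + 2*l - 8)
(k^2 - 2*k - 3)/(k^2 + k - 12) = (k + 1)/(k + 4)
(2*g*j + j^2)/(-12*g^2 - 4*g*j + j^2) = -j/(6*g - j)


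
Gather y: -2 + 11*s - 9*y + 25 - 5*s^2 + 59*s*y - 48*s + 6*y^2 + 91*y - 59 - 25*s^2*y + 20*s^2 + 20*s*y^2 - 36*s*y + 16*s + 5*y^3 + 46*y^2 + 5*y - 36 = 15*s^2 - 21*s + 5*y^3 + y^2*(20*s + 52) + y*(-25*s^2 + 23*s + 87) - 72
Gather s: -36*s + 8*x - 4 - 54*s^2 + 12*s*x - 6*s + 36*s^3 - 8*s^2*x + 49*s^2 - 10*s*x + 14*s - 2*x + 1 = 36*s^3 + s^2*(-8*x - 5) + s*(2*x - 28) + 6*x - 3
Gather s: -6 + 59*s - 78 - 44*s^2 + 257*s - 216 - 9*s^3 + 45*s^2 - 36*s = -9*s^3 + s^2 + 280*s - 300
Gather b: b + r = b + r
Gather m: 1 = 1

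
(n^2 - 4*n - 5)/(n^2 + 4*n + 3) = (n - 5)/(n + 3)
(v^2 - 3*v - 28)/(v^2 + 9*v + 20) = (v - 7)/(v + 5)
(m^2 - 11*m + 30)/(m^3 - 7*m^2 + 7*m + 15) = (m - 6)/(m^2 - 2*m - 3)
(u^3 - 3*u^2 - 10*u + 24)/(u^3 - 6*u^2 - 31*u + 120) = (u^3 - 3*u^2 - 10*u + 24)/(u^3 - 6*u^2 - 31*u + 120)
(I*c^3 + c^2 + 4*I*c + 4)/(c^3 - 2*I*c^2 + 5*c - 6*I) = (I*c + 2)/(c - 3*I)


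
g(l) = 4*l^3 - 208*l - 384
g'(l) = 12*l^2 - 208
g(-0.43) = -294.88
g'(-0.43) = -205.78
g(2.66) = -862.00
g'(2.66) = -123.09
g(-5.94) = 13.18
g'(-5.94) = 215.40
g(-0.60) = -260.06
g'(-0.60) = -203.68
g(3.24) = -921.87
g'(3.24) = -82.03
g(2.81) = -879.73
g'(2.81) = -113.25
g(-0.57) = -266.18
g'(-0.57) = -204.10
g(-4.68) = 179.43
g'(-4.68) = 54.83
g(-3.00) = 132.00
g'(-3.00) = -100.00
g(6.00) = -768.00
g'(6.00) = 224.00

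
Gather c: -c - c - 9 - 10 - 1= -2*c - 20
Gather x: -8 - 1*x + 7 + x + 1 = 0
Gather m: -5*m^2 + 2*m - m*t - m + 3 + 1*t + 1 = -5*m^2 + m*(1 - t) + t + 4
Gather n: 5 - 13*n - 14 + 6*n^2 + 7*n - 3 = 6*n^2 - 6*n - 12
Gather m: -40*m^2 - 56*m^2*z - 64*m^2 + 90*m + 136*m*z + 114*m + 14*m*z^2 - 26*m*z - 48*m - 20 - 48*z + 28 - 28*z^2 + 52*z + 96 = m^2*(-56*z - 104) + m*(14*z^2 + 110*z + 156) - 28*z^2 + 4*z + 104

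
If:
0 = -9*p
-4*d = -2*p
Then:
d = 0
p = 0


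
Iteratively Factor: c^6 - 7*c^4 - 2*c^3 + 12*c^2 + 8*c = (c + 1)*(c^5 - c^4 - 6*c^3 + 4*c^2 + 8*c) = (c + 1)*(c + 2)*(c^4 - 3*c^3 + 4*c) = (c + 1)^2*(c + 2)*(c^3 - 4*c^2 + 4*c) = c*(c + 1)^2*(c + 2)*(c^2 - 4*c + 4) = c*(c - 2)*(c + 1)^2*(c + 2)*(c - 2)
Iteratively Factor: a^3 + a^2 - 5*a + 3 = (a + 3)*(a^2 - 2*a + 1) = (a - 1)*(a + 3)*(a - 1)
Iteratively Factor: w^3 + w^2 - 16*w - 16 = (w + 4)*(w^2 - 3*w - 4) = (w + 1)*(w + 4)*(w - 4)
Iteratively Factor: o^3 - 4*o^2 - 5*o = (o)*(o^2 - 4*o - 5) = o*(o - 5)*(o + 1)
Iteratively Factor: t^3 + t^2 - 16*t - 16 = (t - 4)*(t^2 + 5*t + 4) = (t - 4)*(t + 4)*(t + 1)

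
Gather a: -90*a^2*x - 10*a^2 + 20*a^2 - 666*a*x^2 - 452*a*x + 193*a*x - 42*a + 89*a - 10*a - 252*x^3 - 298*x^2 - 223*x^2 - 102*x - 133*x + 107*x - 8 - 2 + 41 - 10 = a^2*(10 - 90*x) + a*(-666*x^2 - 259*x + 37) - 252*x^3 - 521*x^2 - 128*x + 21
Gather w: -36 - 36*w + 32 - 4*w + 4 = -40*w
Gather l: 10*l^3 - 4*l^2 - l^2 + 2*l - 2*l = 10*l^3 - 5*l^2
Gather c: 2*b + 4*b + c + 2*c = 6*b + 3*c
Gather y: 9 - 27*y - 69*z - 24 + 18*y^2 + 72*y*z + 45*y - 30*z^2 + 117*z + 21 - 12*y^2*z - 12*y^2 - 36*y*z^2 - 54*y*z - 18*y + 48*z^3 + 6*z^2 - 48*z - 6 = y^2*(6 - 12*z) + y*(-36*z^2 + 18*z) + 48*z^3 - 24*z^2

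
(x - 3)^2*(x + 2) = x^3 - 4*x^2 - 3*x + 18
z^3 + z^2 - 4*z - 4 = (z - 2)*(z + 1)*(z + 2)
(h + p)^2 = h^2 + 2*h*p + p^2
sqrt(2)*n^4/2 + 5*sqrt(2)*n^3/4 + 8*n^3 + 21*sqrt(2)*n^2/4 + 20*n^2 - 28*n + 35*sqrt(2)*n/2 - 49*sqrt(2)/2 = (n - 1)*(n + 7/2)*(n + 7*sqrt(2))*(sqrt(2)*n/2 + 1)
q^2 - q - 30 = (q - 6)*(q + 5)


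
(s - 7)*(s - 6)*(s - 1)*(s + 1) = s^4 - 13*s^3 + 41*s^2 + 13*s - 42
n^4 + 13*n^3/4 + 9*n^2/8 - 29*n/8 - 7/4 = (n - 1)*(n + 1/2)*(n + 7/4)*(n + 2)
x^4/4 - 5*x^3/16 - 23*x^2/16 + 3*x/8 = x*(x/4 + 1/2)*(x - 3)*(x - 1/4)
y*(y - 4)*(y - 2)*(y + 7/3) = y^4 - 11*y^3/3 - 6*y^2 + 56*y/3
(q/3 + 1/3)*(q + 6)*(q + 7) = q^3/3 + 14*q^2/3 + 55*q/3 + 14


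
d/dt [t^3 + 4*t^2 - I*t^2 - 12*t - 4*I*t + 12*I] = 3*t^2 + 2*t*(4 - I) - 12 - 4*I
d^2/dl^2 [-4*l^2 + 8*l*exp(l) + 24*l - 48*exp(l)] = 8*l*exp(l) - 32*exp(l) - 8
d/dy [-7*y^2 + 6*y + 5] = 6 - 14*y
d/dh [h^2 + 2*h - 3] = 2*h + 2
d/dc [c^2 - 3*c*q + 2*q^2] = 2*c - 3*q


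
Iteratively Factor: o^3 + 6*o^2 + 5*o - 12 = (o + 3)*(o^2 + 3*o - 4) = (o + 3)*(o + 4)*(o - 1)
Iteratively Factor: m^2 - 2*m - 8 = (m + 2)*(m - 4)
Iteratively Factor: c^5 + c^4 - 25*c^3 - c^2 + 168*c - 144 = (c - 1)*(c^4 + 2*c^3 - 23*c^2 - 24*c + 144) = (c - 1)*(c + 4)*(c^3 - 2*c^2 - 15*c + 36) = (c - 3)*(c - 1)*(c + 4)*(c^2 + c - 12) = (c - 3)^2*(c - 1)*(c + 4)*(c + 4)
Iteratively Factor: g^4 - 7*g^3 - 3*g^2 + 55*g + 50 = (g - 5)*(g^3 - 2*g^2 - 13*g - 10) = (g - 5)*(g + 1)*(g^2 - 3*g - 10) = (g - 5)*(g + 1)*(g + 2)*(g - 5)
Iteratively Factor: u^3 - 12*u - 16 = (u + 2)*(u^2 - 2*u - 8) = (u + 2)^2*(u - 4)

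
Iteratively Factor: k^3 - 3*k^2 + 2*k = (k)*(k^2 - 3*k + 2) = k*(k - 1)*(k - 2)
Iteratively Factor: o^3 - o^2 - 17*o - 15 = (o - 5)*(o^2 + 4*o + 3) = (o - 5)*(o + 3)*(o + 1)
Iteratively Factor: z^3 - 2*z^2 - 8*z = (z)*(z^2 - 2*z - 8) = z*(z + 2)*(z - 4)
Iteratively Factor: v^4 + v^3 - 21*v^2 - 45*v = (v + 3)*(v^3 - 2*v^2 - 15*v) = (v - 5)*(v + 3)*(v^2 + 3*v) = v*(v - 5)*(v + 3)*(v + 3)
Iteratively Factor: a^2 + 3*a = (a + 3)*(a)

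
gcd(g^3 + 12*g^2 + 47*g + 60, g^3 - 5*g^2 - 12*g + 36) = g + 3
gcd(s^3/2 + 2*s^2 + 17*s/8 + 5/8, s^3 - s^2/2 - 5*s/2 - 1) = s^2 + 3*s/2 + 1/2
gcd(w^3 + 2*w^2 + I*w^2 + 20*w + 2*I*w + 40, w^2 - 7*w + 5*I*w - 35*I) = w + 5*I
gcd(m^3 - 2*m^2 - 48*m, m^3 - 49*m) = m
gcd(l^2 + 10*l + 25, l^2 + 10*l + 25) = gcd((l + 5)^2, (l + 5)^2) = l^2 + 10*l + 25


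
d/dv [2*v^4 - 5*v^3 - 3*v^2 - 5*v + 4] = 8*v^3 - 15*v^2 - 6*v - 5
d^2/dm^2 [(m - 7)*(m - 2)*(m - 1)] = 6*m - 20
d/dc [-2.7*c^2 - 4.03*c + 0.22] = -5.4*c - 4.03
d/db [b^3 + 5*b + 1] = 3*b^2 + 5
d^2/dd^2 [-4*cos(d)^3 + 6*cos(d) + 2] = 6*(1 - 6*sin(d)^2)*cos(d)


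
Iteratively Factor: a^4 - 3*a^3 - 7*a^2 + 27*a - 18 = (a - 1)*(a^3 - 2*a^2 - 9*a + 18) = (a - 3)*(a - 1)*(a^2 + a - 6) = (a - 3)*(a - 1)*(a + 3)*(a - 2)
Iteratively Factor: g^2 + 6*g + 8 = (g + 2)*(g + 4)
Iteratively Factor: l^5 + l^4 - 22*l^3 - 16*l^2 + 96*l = (l + 4)*(l^4 - 3*l^3 - 10*l^2 + 24*l) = (l - 2)*(l + 4)*(l^3 - l^2 - 12*l) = l*(l - 2)*(l + 4)*(l^2 - l - 12) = l*(l - 2)*(l + 3)*(l + 4)*(l - 4)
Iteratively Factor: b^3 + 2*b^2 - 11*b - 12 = (b - 3)*(b^2 + 5*b + 4) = (b - 3)*(b + 1)*(b + 4)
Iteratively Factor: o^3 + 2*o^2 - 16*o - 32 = (o - 4)*(o^2 + 6*o + 8) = (o - 4)*(o + 2)*(o + 4)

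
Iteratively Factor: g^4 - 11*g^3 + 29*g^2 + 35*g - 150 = (g - 3)*(g^3 - 8*g^2 + 5*g + 50) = (g - 5)*(g - 3)*(g^2 - 3*g - 10) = (g - 5)^2*(g - 3)*(g + 2)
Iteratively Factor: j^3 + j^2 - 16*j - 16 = (j - 4)*(j^2 + 5*j + 4) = (j - 4)*(j + 4)*(j + 1)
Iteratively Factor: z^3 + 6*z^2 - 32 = (z - 2)*(z^2 + 8*z + 16) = (z - 2)*(z + 4)*(z + 4)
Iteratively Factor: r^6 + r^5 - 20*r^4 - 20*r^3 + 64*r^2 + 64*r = (r - 4)*(r^5 + 5*r^4 - 20*r^2 - 16*r) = (r - 4)*(r - 2)*(r^4 + 7*r^3 + 14*r^2 + 8*r) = (r - 4)*(r - 2)*(r + 4)*(r^3 + 3*r^2 + 2*r) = (r - 4)*(r - 2)*(r + 2)*(r + 4)*(r^2 + r) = (r - 4)*(r - 2)*(r + 1)*(r + 2)*(r + 4)*(r)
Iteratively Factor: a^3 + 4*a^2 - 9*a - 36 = (a + 4)*(a^2 - 9) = (a - 3)*(a + 4)*(a + 3)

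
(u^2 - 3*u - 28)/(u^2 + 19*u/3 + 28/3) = 3*(u - 7)/(3*u + 7)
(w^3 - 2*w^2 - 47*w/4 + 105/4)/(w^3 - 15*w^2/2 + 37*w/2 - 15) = (w + 7/2)/(w - 2)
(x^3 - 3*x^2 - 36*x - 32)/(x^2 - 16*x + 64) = (x^2 + 5*x + 4)/(x - 8)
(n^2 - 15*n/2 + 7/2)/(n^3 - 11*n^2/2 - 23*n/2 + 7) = 1/(n + 2)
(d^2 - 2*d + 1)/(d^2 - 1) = (d - 1)/(d + 1)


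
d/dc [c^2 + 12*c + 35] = 2*c + 12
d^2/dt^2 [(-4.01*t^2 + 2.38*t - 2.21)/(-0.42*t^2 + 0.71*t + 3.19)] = (8.88178419700125e-16*t^4 + 1.5519*t^3 + 34.574652*t^2 - 23.086476*t + 100.543284)/(0.074088*t^6 - 0.375732*t^5 - 1.052982*t^4 + 5.349637*t^3 + 7.997649*t^2 - 21.675093*t - 32.461759)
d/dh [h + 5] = 1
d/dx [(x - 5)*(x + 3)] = 2*x - 2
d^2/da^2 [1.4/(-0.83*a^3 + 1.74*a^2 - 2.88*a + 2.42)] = ((6.972*a - 4.872)*(0.83*a^3 - 1.74*a^2 + 2.88*a - 2.42) - 1.4*(2.49*a^2 - 3.48*a + 2.88)*(4.98*a^2 - 6.96*a + 5.76))/(0.83*a^3 - 1.74*a^2 + 2.88*a - 2.42)^3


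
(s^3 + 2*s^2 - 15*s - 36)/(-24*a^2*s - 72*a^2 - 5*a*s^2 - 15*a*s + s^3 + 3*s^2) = (s^2 - s - 12)/(-24*a^2 - 5*a*s + s^2)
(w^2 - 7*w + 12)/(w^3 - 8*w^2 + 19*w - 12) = 1/(w - 1)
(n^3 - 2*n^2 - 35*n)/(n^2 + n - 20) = n*(n - 7)/(n - 4)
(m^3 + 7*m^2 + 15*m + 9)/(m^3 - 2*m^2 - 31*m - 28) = (m^2 + 6*m + 9)/(m^2 - 3*m - 28)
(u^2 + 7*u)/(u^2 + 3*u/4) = 4*(u + 7)/(4*u + 3)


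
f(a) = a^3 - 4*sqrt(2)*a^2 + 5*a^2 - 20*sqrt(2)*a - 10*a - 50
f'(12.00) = 377.95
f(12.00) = 1124.00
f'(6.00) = 61.83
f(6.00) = -87.35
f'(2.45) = -23.50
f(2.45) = -133.03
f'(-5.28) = 52.29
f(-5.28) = -13.37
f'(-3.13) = -4.78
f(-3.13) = 32.73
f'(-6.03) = 78.72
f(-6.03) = -62.29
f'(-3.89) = 12.22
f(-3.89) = 30.12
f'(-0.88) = -34.81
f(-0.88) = -17.50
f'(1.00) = -36.60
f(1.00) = -87.94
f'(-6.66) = 103.53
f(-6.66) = -119.57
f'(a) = 3*a^2 - 8*sqrt(2)*a + 10*a - 20*sqrt(2) - 10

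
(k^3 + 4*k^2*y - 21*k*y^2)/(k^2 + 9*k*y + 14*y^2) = k*(k - 3*y)/(k + 2*y)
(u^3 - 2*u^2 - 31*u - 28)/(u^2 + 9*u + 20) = (u^2 - 6*u - 7)/(u + 5)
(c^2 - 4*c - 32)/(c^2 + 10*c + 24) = (c - 8)/(c + 6)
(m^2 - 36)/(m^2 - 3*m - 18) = (m + 6)/(m + 3)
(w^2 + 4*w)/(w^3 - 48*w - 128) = w/(w^2 - 4*w - 32)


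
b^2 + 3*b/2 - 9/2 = (b - 3/2)*(b + 3)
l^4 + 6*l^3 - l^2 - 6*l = l*(l - 1)*(l + 1)*(l + 6)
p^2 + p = p*(p + 1)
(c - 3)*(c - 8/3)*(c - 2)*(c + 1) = c^4 - 20*c^3/3 + 35*c^2/3 + 10*c/3 - 16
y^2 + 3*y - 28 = (y - 4)*(y + 7)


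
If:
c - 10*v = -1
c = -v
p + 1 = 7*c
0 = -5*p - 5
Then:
No Solution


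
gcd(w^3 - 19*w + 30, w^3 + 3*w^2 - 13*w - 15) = w^2 + 2*w - 15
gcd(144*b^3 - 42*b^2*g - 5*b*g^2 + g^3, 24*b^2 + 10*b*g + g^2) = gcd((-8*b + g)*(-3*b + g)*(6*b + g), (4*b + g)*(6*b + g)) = 6*b + g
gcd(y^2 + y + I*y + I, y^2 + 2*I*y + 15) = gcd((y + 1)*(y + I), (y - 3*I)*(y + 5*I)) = 1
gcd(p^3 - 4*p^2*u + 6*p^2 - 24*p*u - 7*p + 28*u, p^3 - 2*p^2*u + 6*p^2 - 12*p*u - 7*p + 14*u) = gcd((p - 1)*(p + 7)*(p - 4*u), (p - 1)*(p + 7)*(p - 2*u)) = p^2 + 6*p - 7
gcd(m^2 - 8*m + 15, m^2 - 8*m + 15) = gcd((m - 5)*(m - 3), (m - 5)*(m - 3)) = m^2 - 8*m + 15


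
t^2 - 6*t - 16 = (t - 8)*(t + 2)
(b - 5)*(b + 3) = b^2 - 2*b - 15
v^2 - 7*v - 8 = (v - 8)*(v + 1)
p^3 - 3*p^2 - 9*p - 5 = (p - 5)*(p + 1)^2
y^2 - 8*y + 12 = (y - 6)*(y - 2)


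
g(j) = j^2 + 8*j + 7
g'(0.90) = 9.80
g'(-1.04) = 5.92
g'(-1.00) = 6.00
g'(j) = 2*j + 8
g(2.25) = 30.06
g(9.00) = 160.00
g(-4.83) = -8.31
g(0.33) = 9.75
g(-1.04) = -0.24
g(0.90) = 15.01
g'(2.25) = 12.50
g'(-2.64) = 2.72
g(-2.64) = -7.15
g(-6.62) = -2.14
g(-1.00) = 0.00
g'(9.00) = 26.00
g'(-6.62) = -5.24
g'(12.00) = 32.00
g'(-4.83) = -1.66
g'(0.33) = 8.66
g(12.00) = 247.00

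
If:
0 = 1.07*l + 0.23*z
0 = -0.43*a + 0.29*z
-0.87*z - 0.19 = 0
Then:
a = -0.15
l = 0.05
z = -0.22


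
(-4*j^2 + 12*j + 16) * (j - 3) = -4*j^3 + 24*j^2 - 20*j - 48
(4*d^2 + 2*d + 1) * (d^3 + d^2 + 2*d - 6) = 4*d^5 + 6*d^4 + 11*d^3 - 19*d^2 - 10*d - 6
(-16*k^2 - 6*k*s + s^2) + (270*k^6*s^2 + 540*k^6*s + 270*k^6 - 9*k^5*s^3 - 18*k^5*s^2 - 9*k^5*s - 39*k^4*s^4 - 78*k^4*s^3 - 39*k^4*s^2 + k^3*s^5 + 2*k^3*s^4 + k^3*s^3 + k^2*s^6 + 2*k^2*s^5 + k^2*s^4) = 270*k^6*s^2 + 540*k^6*s + 270*k^6 - 9*k^5*s^3 - 18*k^5*s^2 - 9*k^5*s - 39*k^4*s^4 - 78*k^4*s^3 - 39*k^4*s^2 + k^3*s^5 + 2*k^3*s^4 + k^3*s^3 + k^2*s^6 + 2*k^2*s^5 + k^2*s^4 - 16*k^2 - 6*k*s + s^2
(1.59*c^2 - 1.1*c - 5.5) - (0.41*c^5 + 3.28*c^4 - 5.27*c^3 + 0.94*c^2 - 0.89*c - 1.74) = -0.41*c^5 - 3.28*c^4 + 5.27*c^3 + 0.65*c^2 - 0.21*c - 3.76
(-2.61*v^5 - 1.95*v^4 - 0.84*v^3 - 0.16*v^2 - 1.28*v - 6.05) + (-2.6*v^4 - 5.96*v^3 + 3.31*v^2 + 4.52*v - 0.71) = -2.61*v^5 - 4.55*v^4 - 6.8*v^3 + 3.15*v^2 + 3.24*v - 6.76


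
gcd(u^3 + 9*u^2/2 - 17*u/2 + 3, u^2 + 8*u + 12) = u + 6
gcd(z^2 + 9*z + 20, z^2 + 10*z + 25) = z + 5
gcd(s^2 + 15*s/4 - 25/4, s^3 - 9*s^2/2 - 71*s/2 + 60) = s + 5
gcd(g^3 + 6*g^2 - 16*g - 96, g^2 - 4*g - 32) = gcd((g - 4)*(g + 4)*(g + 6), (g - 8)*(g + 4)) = g + 4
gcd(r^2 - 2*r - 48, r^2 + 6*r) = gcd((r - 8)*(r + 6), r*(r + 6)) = r + 6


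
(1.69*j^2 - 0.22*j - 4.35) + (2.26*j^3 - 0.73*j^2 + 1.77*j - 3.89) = 2.26*j^3 + 0.96*j^2 + 1.55*j - 8.24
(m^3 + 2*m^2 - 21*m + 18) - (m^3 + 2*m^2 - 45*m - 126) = 24*m + 144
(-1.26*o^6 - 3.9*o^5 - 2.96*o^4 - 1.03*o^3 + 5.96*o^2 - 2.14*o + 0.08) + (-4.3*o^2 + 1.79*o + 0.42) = -1.26*o^6 - 3.9*o^5 - 2.96*o^4 - 1.03*o^3 + 1.66*o^2 - 0.35*o + 0.5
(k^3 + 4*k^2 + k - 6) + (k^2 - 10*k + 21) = k^3 + 5*k^2 - 9*k + 15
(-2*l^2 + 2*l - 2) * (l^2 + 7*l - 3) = -2*l^4 - 12*l^3 + 18*l^2 - 20*l + 6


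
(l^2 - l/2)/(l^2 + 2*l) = (l - 1/2)/(l + 2)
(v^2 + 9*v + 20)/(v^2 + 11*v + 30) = (v + 4)/(v + 6)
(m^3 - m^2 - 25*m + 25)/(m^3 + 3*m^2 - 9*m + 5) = (m - 5)/(m - 1)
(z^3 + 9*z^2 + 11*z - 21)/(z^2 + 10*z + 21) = z - 1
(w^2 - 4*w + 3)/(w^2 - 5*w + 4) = (w - 3)/(w - 4)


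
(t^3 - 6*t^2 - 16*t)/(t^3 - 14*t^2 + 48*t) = (t + 2)/(t - 6)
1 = 1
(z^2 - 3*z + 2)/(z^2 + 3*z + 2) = (z^2 - 3*z + 2)/(z^2 + 3*z + 2)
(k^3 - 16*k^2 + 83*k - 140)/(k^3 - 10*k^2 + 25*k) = (k^2 - 11*k + 28)/(k*(k - 5))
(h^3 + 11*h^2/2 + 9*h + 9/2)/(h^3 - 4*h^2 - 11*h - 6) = (2*h^2 + 9*h + 9)/(2*(h^2 - 5*h - 6))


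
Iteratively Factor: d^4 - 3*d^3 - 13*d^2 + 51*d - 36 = (d - 1)*(d^3 - 2*d^2 - 15*d + 36) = (d - 3)*(d - 1)*(d^2 + d - 12) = (d - 3)^2*(d - 1)*(d + 4)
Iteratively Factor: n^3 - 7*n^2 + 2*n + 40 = (n + 2)*(n^2 - 9*n + 20) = (n - 5)*(n + 2)*(n - 4)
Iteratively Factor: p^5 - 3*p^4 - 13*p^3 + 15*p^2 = (p)*(p^4 - 3*p^3 - 13*p^2 + 15*p) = p*(p - 1)*(p^3 - 2*p^2 - 15*p) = p*(p - 1)*(p + 3)*(p^2 - 5*p) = p*(p - 5)*(p - 1)*(p + 3)*(p)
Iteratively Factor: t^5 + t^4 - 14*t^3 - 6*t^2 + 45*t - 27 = (t + 3)*(t^4 - 2*t^3 - 8*t^2 + 18*t - 9) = (t - 1)*(t + 3)*(t^3 - t^2 - 9*t + 9) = (t - 1)^2*(t + 3)*(t^2 - 9) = (t - 1)^2*(t + 3)^2*(t - 3)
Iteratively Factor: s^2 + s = (s + 1)*(s)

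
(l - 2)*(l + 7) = l^2 + 5*l - 14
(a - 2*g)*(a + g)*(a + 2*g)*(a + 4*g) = a^4 + 5*a^3*g - 20*a*g^3 - 16*g^4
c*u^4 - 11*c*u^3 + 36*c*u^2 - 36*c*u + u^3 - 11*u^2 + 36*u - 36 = (u - 6)*(u - 3)*(u - 2)*(c*u + 1)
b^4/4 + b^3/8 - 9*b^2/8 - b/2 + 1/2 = (b/2 + 1/2)*(b/2 + 1)*(b - 2)*(b - 1/2)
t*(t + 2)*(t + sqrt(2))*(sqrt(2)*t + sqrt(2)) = sqrt(2)*t^4 + 2*t^3 + 3*sqrt(2)*t^3 + 2*sqrt(2)*t^2 + 6*t^2 + 4*t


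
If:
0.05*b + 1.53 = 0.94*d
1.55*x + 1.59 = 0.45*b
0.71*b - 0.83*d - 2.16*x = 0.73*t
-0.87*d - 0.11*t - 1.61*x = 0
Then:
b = 0.20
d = 1.64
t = 1.20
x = -0.97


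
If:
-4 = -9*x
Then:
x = 4/9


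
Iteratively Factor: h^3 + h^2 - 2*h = (h + 2)*(h^2 - h) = h*(h + 2)*(h - 1)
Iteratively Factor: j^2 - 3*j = (j - 3)*(j)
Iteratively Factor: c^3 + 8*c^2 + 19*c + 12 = (c + 4)*(c^2 + 4*c + 3) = (c + 1)*(c + 4)*(c + 3)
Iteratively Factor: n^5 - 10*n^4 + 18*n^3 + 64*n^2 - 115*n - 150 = (n - 3)*(n^4 - 7*n^3 - 3*n^2 + 55*n + 50) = (n - 3)*(n + 1)*(n^3 - 8*n^2 + 5*n + 50) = (n - 3)*(n + 1)*(n + 2)*(n^2 - 10*n + 25) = (n - 5)*(n - 3)*(n + 1)*(n + 2)*(n - 5)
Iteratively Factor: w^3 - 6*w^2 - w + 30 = (w - 5)*(w^2 - w - 6) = (w - 5)*(w + 2)*(w - 3)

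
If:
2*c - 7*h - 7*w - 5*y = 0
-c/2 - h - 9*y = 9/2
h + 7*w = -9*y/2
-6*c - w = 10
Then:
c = -15457/9005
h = -4894/9005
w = 2692/9005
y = -620/1801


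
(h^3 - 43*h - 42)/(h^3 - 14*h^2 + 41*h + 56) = (h + 6)/(h - 8)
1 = 1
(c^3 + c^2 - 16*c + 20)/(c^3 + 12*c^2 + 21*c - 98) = (c^2 + 3*c - 10)/(c^2 + 14*c + 49)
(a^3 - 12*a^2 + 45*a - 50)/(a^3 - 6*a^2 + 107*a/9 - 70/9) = 9*(a^2 - 10*a + 25)/(9*a^2 - 36*a + 35)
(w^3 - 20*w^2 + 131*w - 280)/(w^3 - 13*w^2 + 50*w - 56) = (w^2 - 13*w + 40)/(w^2 - 6*w + 8)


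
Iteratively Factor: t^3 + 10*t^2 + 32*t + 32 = (t + 4)*(t^2 + 6*t + 8) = (t + 2)*(t + 4)*(t + 4)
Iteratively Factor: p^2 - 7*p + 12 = (p - 4)*(p - 3)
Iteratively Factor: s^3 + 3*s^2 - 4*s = (s + 4)*(s^2 - s) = s*(s + 4)*(s - 1)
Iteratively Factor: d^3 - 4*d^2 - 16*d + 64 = (d - 4)*(d^2 - 16) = (d - 4)*(d + 4)*(d - 4)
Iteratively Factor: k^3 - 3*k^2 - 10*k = (k + 2)*(k^2 - 5*k) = k*(k + 2)*(k - 5)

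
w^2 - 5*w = w*(w - 5)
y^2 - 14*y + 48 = (y - 8)*(y - 6)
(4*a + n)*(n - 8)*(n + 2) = 4*a*n^2 - 24*a*n - 64*a + n^3 - 6*n^2 - 16*n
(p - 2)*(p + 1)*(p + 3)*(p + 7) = p^4 + 9*p^3 + 9*p^2 - 41*p - 42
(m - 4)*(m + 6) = m^2 + 2*m - 24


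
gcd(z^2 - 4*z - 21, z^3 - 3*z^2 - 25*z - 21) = z^2 - 4*z - 21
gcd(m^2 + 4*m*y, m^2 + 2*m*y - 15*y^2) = 1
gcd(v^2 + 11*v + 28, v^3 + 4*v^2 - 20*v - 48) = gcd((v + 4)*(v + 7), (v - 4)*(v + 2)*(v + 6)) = 1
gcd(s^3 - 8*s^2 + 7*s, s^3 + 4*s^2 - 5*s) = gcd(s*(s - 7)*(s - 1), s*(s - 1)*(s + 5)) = s^2 - s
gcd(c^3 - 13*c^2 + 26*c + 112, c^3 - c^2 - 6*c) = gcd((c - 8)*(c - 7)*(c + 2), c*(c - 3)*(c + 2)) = c + 2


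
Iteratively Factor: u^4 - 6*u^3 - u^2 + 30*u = (u - 5)*(u^3 - u^2 - 6*u) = (u - 5)*(u - 3)*(u^2 + 2*u) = (u - 5)*(u - 3)*(u + 2)*(u)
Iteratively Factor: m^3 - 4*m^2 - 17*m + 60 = (m - 3)*(m^2 - m - 20) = (m - 3)*(m + 4)*(m - 5)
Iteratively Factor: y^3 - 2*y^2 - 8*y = (y + 2)*(y^2 - 4*y) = y*(y + 2)*(y - 4)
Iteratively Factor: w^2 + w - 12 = (w + 4)*(w - 3)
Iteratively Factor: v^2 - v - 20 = (v + 4)*(v - 5)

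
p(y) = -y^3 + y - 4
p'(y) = 1 - 3*y^2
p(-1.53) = -1.95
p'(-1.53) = -6.02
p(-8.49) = 599.47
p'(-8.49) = -215.24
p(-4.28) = 70.12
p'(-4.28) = -53.96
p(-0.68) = -4.37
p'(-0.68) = -0.39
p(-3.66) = 41.37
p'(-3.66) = -39.19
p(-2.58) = 10.59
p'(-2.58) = -18.97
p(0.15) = -3.85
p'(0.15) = 0.93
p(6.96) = -334.19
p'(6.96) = -144.32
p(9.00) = -724.00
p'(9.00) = -242.00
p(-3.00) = 20.00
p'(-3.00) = -26.00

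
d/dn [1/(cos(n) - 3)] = sin(n)/(cos(n) - 3)^2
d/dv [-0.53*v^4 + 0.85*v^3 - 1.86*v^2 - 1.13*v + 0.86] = -2.12*v^3 + 2.55*v^2 - 3.72*v - 1.13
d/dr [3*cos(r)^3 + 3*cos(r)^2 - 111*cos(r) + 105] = 3*(-3*cos(r)^2 - 2*cos(r) + 37)*sin(r)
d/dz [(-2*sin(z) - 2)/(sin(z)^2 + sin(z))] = 2*cos(z)/sin(z)^2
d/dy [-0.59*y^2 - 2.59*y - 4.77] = -1.18*y - 2.59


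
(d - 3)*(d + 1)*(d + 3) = d^3 + d^2 - 9*d - 9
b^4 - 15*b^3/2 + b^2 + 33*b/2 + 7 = (b - 7)*(b - 2)*(b + 1/2)*(b + 1)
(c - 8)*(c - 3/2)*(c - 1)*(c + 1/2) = c^4 - 10*c^3 + 65*c^2/4 - 5*c/4 - 6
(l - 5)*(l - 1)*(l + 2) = l^3 - 4*l^2 - 7*l + 10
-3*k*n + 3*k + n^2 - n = (-3*k + n)*(n - 1)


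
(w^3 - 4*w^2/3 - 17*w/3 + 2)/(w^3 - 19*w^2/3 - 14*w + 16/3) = (w - 3)/(w - 8)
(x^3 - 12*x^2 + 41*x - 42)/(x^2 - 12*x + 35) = (x^2 - 5*x + 6)/(x - 5)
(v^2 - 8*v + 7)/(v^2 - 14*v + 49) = (v - 1)/(v - 7)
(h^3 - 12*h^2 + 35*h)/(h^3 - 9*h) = (h^2 - 12*h + 35)/(h^2 - 9)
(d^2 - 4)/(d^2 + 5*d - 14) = (d + 2)/(d + 7)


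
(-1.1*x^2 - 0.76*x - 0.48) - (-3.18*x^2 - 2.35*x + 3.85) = 2.08*x^2 + 1.59*x - 4.33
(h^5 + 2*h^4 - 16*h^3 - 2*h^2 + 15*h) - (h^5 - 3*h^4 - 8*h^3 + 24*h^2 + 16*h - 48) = 5*h^4 - 8*h^3 - 26*h^2 - h + 48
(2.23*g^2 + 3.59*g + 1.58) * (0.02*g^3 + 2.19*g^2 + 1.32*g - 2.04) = 0.0446*g^5 + 4.9555*g^4 + 10.8373*g^3 + 3.6498*g^2 - 5.238*g - 3.2232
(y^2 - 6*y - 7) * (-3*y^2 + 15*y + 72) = -3*y^4 + 33*y^3 + 3*y^2 - 537*y - 504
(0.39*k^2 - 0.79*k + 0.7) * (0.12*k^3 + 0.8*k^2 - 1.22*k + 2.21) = 0.0468*k^5 + 0.2172*k^4 - 1.0238*k^3 + 2.3857*k^2 - 2.5999*k + 1.547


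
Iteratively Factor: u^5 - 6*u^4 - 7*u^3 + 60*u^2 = (u - 4)*(u^4 - 2*u^3 - 15*u^2) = (u - 5)*(u - 4)*(u^3 + 3*u^2) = u*(u - 5)*(u - 4)*(u^2 + 3*u) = u^2*(u - 5)*(u - 4)*(u + 3)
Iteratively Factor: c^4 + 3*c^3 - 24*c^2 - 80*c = (c)*(c^3 + 3*c^2 - 24*c - 80) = c*(c + 4)*(c^2 - c - 20) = c*(c - 5)*(c + 4)*(c + 4)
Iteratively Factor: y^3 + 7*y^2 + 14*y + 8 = (y + 4)*(y^2 + 3*y + 2) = (y + 2)*(y + 4)*(y + 1)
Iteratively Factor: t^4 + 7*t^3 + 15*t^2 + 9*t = (t + 1)*(t^3 + 6*t^2 + 9*t) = (t + 1)*(t + 3)*(t^2 + 3*t) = (t + 1)*(t + 3)^2*(t)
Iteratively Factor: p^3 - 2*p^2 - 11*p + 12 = (p - 4)*(p^2 + 2*p - 3) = (p - 4)*(p - 1)*(p + 3)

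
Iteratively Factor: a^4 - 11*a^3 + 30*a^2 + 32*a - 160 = (a + 2)*(a^3 - 13*a^2 + 56*a - 80) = (a - 4)*(a + 2)*(a^2 - 9*a + 20) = (a - 5)*(a - 4)*(a + 2)*(a - 4)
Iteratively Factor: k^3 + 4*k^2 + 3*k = (k + 1)*(k^2 + 3*k) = k*(k + 1)*(k + 3)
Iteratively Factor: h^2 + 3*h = (h + 3)*(h)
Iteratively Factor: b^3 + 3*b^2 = (b + 3)*(b^2) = b*(b + 3)*(b)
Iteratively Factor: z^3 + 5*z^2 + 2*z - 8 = (z + 4)*(z^2 + z - 2) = (z + 2)*(z + 4)*(z - 1)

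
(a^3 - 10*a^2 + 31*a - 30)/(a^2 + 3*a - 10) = (a^2 - 8*a + 15)/(a + 5)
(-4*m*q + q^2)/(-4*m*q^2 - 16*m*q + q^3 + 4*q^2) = 1/(q + 4)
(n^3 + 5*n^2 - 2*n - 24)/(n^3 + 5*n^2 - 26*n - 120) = (n^2 + n - 6)/(n^2 + n - 30)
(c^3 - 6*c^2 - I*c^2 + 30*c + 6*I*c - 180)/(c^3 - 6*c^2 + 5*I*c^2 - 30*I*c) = (c - 6*I)/c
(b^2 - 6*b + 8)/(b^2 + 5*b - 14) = (b - 4)/(b + 7)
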